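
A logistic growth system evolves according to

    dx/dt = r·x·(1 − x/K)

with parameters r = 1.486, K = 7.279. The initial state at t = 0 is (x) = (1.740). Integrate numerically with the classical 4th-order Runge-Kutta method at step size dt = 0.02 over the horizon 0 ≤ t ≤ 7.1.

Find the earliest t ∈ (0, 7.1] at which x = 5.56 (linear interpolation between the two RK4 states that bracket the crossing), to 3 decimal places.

t=0.000: state=(1.740)
step 1 (dt=0.02): k1=(1.968), k2=(1.983), k3=(1.983), k4=(1.998); state += dt/6·(k1+2k2+2k3+k4)
t=0.020: state=(1.780)
t=0.040: state=(1.820)
t=0.060: state=(1.861)
continuing one RK4 step at a time; state shown every 25 steps (Δt=0.5):
t=0.500: state=(2.895)
t=1.000: state=(4.231)
t=1.500: state=(5.421)
t=1.560: state=(5.542)
next step: t=1.580: state=(5.581) — x has crossed 5.56
linear interpolation between t=1.560 (5.54205) and t=1.580 (5.58104) → t≈1.569

t = 1.569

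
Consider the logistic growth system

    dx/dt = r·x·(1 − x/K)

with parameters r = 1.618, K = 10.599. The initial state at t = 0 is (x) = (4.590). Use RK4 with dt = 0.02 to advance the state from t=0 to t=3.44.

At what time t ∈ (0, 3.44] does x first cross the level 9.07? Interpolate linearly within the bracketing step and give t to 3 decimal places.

t = 1.267

t=0.000: state=(4.590)
step 1 (dt=0.02): k1=(4.210), k2=(4.219), k3=(4.219), k4=(4.228); state += dt/6·(k1+2k2+2k3+k4)
t=0.020: state=(4.674)
t=0.040: state=(4.759)
t=0.060: state=(4.844)
continuing one RK4 step at a time; state shown every 10 steps (Δt=0.2):
t=0.200: state=(5.443)
t=0.400: state=(6.289)
t=0.600: state=(7.085)
t=0.800: state=(7.800)
t=1.000: state=(8.415)
t=1.200: state=(8.923)
t=1.260: state=(9.055)
next step: t=1.280: state=(9.098) — x has crossed 9.07
linear interpolation between t=1.260 (9.05548) and t=1.280 (9.09766) → t≈1.267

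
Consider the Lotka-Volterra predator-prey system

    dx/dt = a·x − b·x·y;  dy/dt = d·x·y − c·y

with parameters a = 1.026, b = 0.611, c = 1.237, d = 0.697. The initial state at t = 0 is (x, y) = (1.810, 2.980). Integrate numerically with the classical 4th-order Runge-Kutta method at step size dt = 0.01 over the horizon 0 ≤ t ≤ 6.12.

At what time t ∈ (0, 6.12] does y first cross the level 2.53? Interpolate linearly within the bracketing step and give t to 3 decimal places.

t=0.000: state=(1.810, 2.980)
step 1 (dt=0.01): k1=(-1.439, 0.073), k2=(-1.433, 0.058), k3=(-1.433, 0.058), k4=(-1.428, 0.043); state += dt/6·(k1+2k2+2k3+k4)
t=0.010: state=(1.796, 2.981)
t=0.020: state=(1.781, 2.981)
t=0.030: state=(1.767, 2.981)
continuing one RK4 step at a time; state shown every 20 steps (Δt=0.2):
t=0.200: state=(1.546, 2.938)
t=0.400: state=(1.336, 2.803)
t=0.600: state=(1.178, 2.606)
t=0.660: state=(1.140, 2.540)
next step: t=0.670: state=(1.134, 2.529) — y has crossed 2.53
linear interpolation between t=0.660 (2.53992) and t=0.670 (2.52865) → t≈0.669

t = 0.669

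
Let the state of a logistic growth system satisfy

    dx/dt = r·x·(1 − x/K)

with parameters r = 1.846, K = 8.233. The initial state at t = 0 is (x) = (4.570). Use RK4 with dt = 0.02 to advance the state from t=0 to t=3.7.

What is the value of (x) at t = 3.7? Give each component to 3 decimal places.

(x) = (8.226)

t=0.000: state=(4.570)
step 1 (dt=0.02): k1=(3.753), k2=(3.745), k3=(3.745), k4=(3.737); state += dt/6·(k1+2k2+2k3+k4)
t=0.020: state=(4.645)
t=0.040: state=(4.719)
t=0.060: state=(4.794)
continuing one RK4 step at a time; state shown every 10 steps (Δt=0.2):
t=0.200: state=(5.298)
t=0.400: state=(5.953)
t=0.600: state=(6.509)
t=0.800: state=(6.959)
t=1.000: state=(7.308)
t=1.200: state=(7.571)
t=1.400: state=(7.764)
t=1.600: state=(7.903)
t=1.800: state=(8.002)
t=2.000: state=(8.072)
t=2.200: state=(8.121)
t=2.400: state=(8.155)
t=2.600: state=(8.179)
t=2.800: state=(8.196)
t=3.000: state=(8.207)
t=3.200: state=(8.215)
t=3.400: state=(8.221)
t=3.600: state=(8.224)
t=3.700: state=(8.226)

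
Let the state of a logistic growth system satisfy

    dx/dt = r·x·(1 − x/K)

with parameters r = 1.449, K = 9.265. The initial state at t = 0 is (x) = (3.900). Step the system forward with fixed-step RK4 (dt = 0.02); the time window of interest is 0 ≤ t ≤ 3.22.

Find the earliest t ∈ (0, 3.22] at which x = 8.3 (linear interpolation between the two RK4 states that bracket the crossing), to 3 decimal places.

t = 1.705

t=0.000: state=(3.900)
step 1 (dt=0.02): k1=(3.272), k2=(3.280), k3=(3.280), k4=(3.287); state += dt/6·(k1+2k2+2k3+k4)
t=0.020: state=(3.966)
t=0.040: state=(4.031)
t=0.060: state=(4.098)
continuing one RK4 step at a time; state shown every 10 steps (Δt=0.2):
t=0.200: state=(4.565)
t=0.400: state=(5.233)
t=0.600: state=(5.876)
t=0.800: state=(6.472)
t=1.000: state=(7.003)
t=1.200: state=(7.461)
t=1.400: state=(7.846)
t=1.600: state=(8.160)
t=1.700: state=(8.293)
next step: t=1.720: state=(8.318) — x has crossed 8.3
linear interpolation between t=1.700 (8.29349) and t=1.720 (8.31841) → t≈1.705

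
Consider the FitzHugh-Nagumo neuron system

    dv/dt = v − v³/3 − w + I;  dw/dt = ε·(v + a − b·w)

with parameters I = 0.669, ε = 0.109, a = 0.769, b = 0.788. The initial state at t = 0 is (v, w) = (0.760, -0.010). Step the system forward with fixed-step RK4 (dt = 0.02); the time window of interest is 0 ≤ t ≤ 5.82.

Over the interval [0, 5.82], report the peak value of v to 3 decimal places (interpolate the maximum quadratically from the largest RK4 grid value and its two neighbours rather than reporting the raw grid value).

t=0.000: state=(0.760, -0.010)
step 1 (dt=0.02): k1=(1.293, 0.168), k2=(1.296, 0.169), k3=(1.296, 0.169), k4=(1.300, 0.170); state += dt/6·(k1+2k2+2k3+k4)
t=0.020: state=(0.786, -0.007)
t=0.040: state=(0.812, -0.003)
t=0.060: state=(0.838, 0.000)
continuing one RK4 step at a time; state shown every 10 steps (Δt=0.2):
t=0.200: state=(1.022, 0.026)
t=0.400: state=(1.274, 0.067)
t=0.600: state=(1.489, 0.113)
t=0.800: state=(1.649, 0.161)
t=1.000: state=(1.756, 0.212)
t=1.200: state=(1.817, 0.264)
t=1.400: state=(1.848, 0.316)
t=1.600: state=(1.859, 0.367)
t=1.800: state=(1.858, 0.417)
t=2.000: state=(1.849, 0.467)
t=2.200: state=(1.836, 0.516)
t=2.400: state=(1.820, 0.563)
t=2.600: state=(1.803, 0.609)
t=2.800: state=(1.784, 0.654)
t=3.000: state=(1.765, 0.698)
t=3.200: state=(1.746, 0.741)
t=3.400: state=(1.726, 0.782)
t=3.600: state=(1.705, 0.822)
t=3.800: state=(1.685, 0.862)
t=4.000: state=(1.664, 0.900)
t=4.200: state=(1.644, 0.937)
t=4.400: state=(1.623, 0.973)
t=4.600: state=(1.601, 1.008)
t=4.800: state=(1.580, 1.042)
t=5.000: state=(1.558, 1.074)
t=5.200: state=(1.537, 1.106)
t=5.400: state=(1.514, 1.137)
t=5.600: state=(1.492, 1.167)
t=5.800: state=(1.469, 1.195)
t=5.820: state=(1.467, 1.198)
largest grid value and its neighbours: v(1.640)=1.85985, v(1.660)=1.85994, v(1.680)=1.85993
parabola through these three points peaks at t≈1.668 with v≈1.85995

max v = 1.860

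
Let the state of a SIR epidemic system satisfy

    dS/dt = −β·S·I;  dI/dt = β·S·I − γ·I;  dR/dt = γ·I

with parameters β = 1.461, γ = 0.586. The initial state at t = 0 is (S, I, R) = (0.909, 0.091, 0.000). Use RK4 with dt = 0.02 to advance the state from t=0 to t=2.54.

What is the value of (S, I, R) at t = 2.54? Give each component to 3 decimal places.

(S, I, R) = (0.449, 0.268, 0.283)

t=0.000: state=(0.909, 0.091, 0.000)
step 1 (dt=0.02): k1=(-0.121, 0.068, 0.053), k2=(-0.122, 0.068, 0.054), k3=(-0.122, 0.068, 0.054), k4=(-0.122, 0.068, 0.054); state += dt/6·(k1+2k2+2k3+k4)
t=0.020: state=(0.907, 0.092, 0.001)
t=0.040: state=(0.904, 0.094, 0.002)
t=0.060: state=(0.902, 0.095, 0.003)
continuing one RK4 step at a time; state shown every 5 steps (Δt=0.1):
t=0.100: state=(0.897, 0.098, 0.006)
t=0.200: state=(0.883, 0.105, 0.011)
t=0.300: state=(0.869, 0.113, 0.018)
t=0.400: state=(0.855, 0.121, 0.025)
t=0.500: state=(0.839, 0.129, 0.032)
t=0.600: state=(0.823, 0.137, 0.040)
t=0.700: state=(0.806, 0.146, 0.048)
t=0.800: state=(0.789, 0.154, 0.057)
t=0.900: state=(0.771, 0.163, 0.066)
t=1.000: state=(0.752, 0.172, 0.076)
t=1.100: state=(0.733, 0.181, 0.086)
t=1.200: state=(0.713, 0.189, 0.097)
t=1.300: state=(0.694, 0.198, 0.108)
t=1.400: state=(0.673, 0.206, 0.120)
t=1.500: state=(0.653, 0.214, 0.133)
t=1.600: state=(0.633, 0.222, 0.145)
t=1.700: state=(0.612, 0.229, 0.159)
t=1.800: state=(0.592, 0.236, 0.172)
t=1.900: state=(0.571, 0.242, 0.186)
t=2.000: state=(0.551, 0.248, 0.201)
t=2.100: state=(0.531, 0.253, 0.215)
t=2.200: state=(0.512, 0.258, 0.230)
t=2.300: state=(0.493, 0.262, 0.246)
t=2.400: state=(0.474, 0.265, 0.261)
t=2.500: state=(0.456, 0.267, 0.277)
t=2.540: state=(0.449, 0.268, 0.283)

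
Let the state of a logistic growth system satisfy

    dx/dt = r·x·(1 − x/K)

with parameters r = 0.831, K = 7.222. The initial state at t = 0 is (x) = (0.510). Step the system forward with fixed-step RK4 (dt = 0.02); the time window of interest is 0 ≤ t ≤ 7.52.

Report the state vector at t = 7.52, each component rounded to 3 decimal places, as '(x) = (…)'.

(x) = (7.043)

t=0.000: state=(0.510)
step 1 (dt=0.02): k1=(0.394), k2=(0.397), k3=(0.397), k4=(0.400); state += dt/6·(k1+2k2+2k3+k4)
t=0.020: state=(0.518)
t=0.040: state=(0.526)
t=0.060: state=(0.534)
continuing one RK4 step at a time; state shown every 25 steps (Δt=0.5):
t=0.500: state=(0.746)
t=1.000: state=(1.073)
t=1.500: state=(1.510)
t=2.000: state=(2.065)
t=2.500: state=(2.727)
t=3.000: state=(3.459)
t=3.500: state=(4.204)
t=4.000: state=(4.900)
t=4.500: state=(5.501)
t=5.000: state=(5.986)
t=5.500: state=(6.356)
t=6.000: state=(6.626)
t=6.500: state=(6.817)
t=7.000: state=(6.950)
t=7.500: state=(7.040)
t=7.520: state=(7.043)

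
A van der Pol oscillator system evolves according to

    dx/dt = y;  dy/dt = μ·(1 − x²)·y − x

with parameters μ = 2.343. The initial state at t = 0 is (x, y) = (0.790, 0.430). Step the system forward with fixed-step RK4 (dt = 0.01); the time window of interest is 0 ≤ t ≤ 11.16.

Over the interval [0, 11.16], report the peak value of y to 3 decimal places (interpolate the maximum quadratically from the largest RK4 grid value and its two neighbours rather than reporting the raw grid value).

t=0.000: state=(0.790, 0.430)
step 1 (dt=0.01): k1=(0.430, -0.411), k2=(0.428, -0.419), k3=(0.428, -0.419), k4=(0.426, -0.426); state += dt/6·(k1+2k2+2k3+k4)
t=0.010: state=(0.794, 0.426)
t=0.020: state=(0.799, 0.421)
t=0.030: state=(0.803, 0.417)
continuing one RK4 step at a time; state shown every 50 steps (Δt=0.5):
t=0.500: state=(0.927, 0.077)
t=1.000: state=(0.846, -0.417)
t=1.500: state=(0.458, -1.272)
t=2.000: state=(-0.719, -3.651)
t=2.500: state=(-1.925, -0.454)
t=3.000: state=(-1.886, 0.275)
t=3.500: state=(-1.729, 0.345)
t=4.000: state=(-1.540, 0.420)
t=4.500: state=(-1.300, 0.558)
t=5.000: state=(-0.950, 0.902)
t=5.500: state=(-0.252, 2.207)
t=6.000: state=(1.497, 3.400)
t=6.500: state=(2.017, -0.120)
t=7.000: state=(1.895, -0.295)
t=7.500: state=(1.735, -0.344)
t=8.000: state=(1.547, -0.417)
t=8.500: state=(1.309, -0.552)
t=9.000: state=(0.964, -0.883)
t=9.500: state=(0.288, -2.125)
t=10.000: state=(-1.439, -3.580)
t=10.500: state=(-2.019, 0.100)
t=11.000: state=(-1.900, 0.293)
t=11.160: state=(-1.852, 0.309)
largest grid value and its neighbours: y(5.850)=4.23324, y(5.860)=4.23902, y(5.870)=4.23645
parabola through these three points peaks at t≈5.862 with y≈4.23918

max y = 4.239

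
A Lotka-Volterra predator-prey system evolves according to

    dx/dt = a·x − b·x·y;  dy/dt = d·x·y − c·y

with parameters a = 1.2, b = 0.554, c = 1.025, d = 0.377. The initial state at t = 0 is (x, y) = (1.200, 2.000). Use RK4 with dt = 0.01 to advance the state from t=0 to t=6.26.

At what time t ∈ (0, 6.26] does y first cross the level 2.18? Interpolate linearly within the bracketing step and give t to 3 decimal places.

t = 3.231

t=0.000: state=(1.200, 2.000)
step 1 (dt=0.01): k1=(0.110, -1.145), k2=(0.114, -1.142), k3=(0.114, -1.142), k4=(0.118, -1.138); state += dt/6·(k1+2k2+2k3+k4)
t=0.010: state=(1.201, 1.989)
t=0.020: state=(1.202, 1.977)
t=0.030: state=(1.204, 1.966)
continuing one RK4 step at a time; state shown every 25 steps (Δt=0.25):
t=0.250: state=(1.251, 1.737)
t=0.500: state=(1.349, 1.519)
t=0.750: state=(1.494, 1.343)
t=1.000: state=(1.691, 1.208)
t=1.250: state=(1.945, 1.109)
t=1.500: state=(2.262, 1.046)
t=1.750: state=(2.648, 1.020)
t=2.000: state=(3.102, 1.034)
t=2.250: state=(3.615, 1.098)
t=2.500: state=(4.158, 1.226)
t=2.750: state=(4.672, 1.439)
t=3.000: state=(5.059, 1.764)
t=3.230: state=(5.193, 2.178)
next step: t=3.240: state=(5.192, 2.198) — y has crossed 2.18
linear interpolation between t=3.230 (2.17796) and t=3.240 (2.19836) → t≈3.231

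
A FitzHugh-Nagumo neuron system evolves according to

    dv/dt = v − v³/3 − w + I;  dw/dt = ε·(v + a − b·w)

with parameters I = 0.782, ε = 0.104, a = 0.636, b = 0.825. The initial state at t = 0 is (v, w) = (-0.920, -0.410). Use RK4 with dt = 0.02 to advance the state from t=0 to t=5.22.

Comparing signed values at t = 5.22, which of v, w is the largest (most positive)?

largest component: v

t=0.000: state=(-0.920, -0.410)
step 1 (dt=0.02): k1=(0.532, 0.006), k2=(0.532, 0.006), k3=(0.532, 0.006), k4=(0.533, 0.007); state += dt/6·(k1+2k2+2k3+k4)
t=0.020: state=(-0.909, -0.410)
t=0.040: state=(-0.899, -0.410)
t=0.060: state=(-0.888, -0.410)
continuing one RK4 step at a time; state shown every 10 steps (Δt=0.2):
t=0.200: state=(-0.812, -0.408)
t=0.400: state=(-0.696, -0.403)
t=0.600: state=(-0.569, -0.396)
t=0.800: state=(-0.426, -0.387)
t=1.000: state=(-0.259, -0.374)
t=1.200: state=(-0.062, -0.358)
t=1.400: state=(0.174, -0.338)
t=1.600: state=(0.456, -0.313)
t=1.800: state=(0.778, -0.281)
t=2.000: state=(1.118, -0.244)
t=2.200: state=(1.433, -0.200)
t=2.400: state=(1.681, -0.151)
t=2.600: state=(1.846, -0.099)
t=2.800: state=(1.940, -0.045)
t=3.000: state=(1.987, 0.009)
t=3.200: state=(2.004, 0.063)
t=3.400: state=(2.006, 0.117)
t=3.600: state=(1.999, 0.169)
t=3.800: state=(1.987, 0.220)
t=4.000: state=(1.973, 0.271)
t=4.200: state=(1.957, 0.320)
t=4.400: state=(1.941, 0.368)
t=4.600: state=(1.924, 0.414)
t=4.800: state=(1.908, 0.460)
t=5.000: state=(1.891, 0.504)
t=5.200: state=(1.874, 0.548)
t=5.220: state=(1.872, 0.552)
compare at T: v=1.872, w=0.552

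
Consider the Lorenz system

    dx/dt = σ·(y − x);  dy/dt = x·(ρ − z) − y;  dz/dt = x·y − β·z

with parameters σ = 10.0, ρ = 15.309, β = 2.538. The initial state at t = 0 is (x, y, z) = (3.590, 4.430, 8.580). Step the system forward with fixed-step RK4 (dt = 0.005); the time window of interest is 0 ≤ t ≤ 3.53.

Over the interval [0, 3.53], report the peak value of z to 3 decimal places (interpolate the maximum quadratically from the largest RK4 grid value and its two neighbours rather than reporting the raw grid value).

max z = 18.983

t=0.000: state=(3.590, 4.430, 8.580)
step 1 (dt=0.005): k1=(8.400, 19.727, -5.872), k2=(8.683, 19.872, -5.564), k3=(8.680, 19.874, -5.561), k4=(8.960, 20.021, -5.248); state += dt/6·(k1+2k2+2k3+k4)
t=0.005: state=(3.633, 4.529, 8.552)
t=0.010: state=(3.680, 4.630, 8.528)
t=0.015: state=(3.728, 4.733, 8.506)
continuing one RK4 step at a time; state shown every 40 steps (Δt=0.2):
t=0.200: state=(6.998, 9.199, 11.071)
t=0.400: state=(8.551, 7.039, 18.808)
t=0.600: state=(4.274, 2.719, 15.517)
t=0.800: state=(3.270, 3.631, 10.932)
t=1.000: state=(5.303, 6.914, 10.087)
t=1.200: state=(8.316, 8.902, 15.702)
t=1.400: state=(6.215, 4.322, 17.306)
t=1.600: state=(3.856, 3.551, 13.026)
t=1.800: state=(4.672, 5.696, 10.774)
t=2.000: state=(7.271, 8.428, 13.567)
t=2.200: state=(7.215, 5.979, 17.241)
t=2.400: state=(4.697, 3.927, 14.520)
t=2.600: state=(4.569, 5.133, 11.780)
t=2.800: state=(6.464, 7.559, 12.743)
t=3.000: state=(7.384, 6.910, 16.329)
t=3.200: state=(5.466, 4.536, 15.360)
t=3.400: state=(4.727, 4.930, 12.720)
t=3.530: state=(5.383, 6.138, 12.224)
largest grid value and its neighbours: z(0.425)=18.98045, z(0.430)=18.98269, z(0.435)=18.97483
parabola through these three points peaks at t≈0.429 with z≈18.98308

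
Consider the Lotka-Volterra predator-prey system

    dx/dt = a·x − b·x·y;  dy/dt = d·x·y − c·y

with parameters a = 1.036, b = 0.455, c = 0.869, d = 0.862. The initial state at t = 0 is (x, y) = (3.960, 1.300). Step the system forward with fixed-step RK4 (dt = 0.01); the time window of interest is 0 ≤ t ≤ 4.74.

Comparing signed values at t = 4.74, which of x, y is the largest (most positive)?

t=0.000: state=(3.960, 1.300)
step 1 (dt=0.01): k1=(1.760, 3.308), k2=(1.734, 3.360), k3=(1.734, 3.360), k4=(1.707, 3.413); state += dt/6·(k1+2k2+2k3+k4)
t=0.010: state=(3.977, 1.334)
t=0.020: state=(3.994, 1.368)
t=0.030: state=(4.010, 1.404)
continuing one RK4 step at a time; state shown every 20 steps (Δt=0.2):
t=0.200: state=(4.169, 2.212)
t=0.400: state=(3.928, 3.767)
t=0.600: state=(3.125, 5.857)
t=0.800: state=(2.063, 7.698)
t=1.000: state=(1.202, 8.532)
t=1.200: state=(0.681, 8.397)
t=1.400: state=(0.401, 7.728)
t=1.600: state=(0.254, 6.863)
t=1.800: state=(0.174, 5.981)
t=2.000: state=(0.129, 5.158)
t=2.200: state=(0.103, 4.422)
t=2.400: state=(0.087, 3.777)
t=2.600: state=(0.078, 3.220)
t=2.800: state=(0.073, 2.742)
t=3.000: state=(0.072, 2.333)
t=3.200: state=(0.072, 1.985)
t=3.400: state=(0.075, 1.690)
t=3.600: state=(0.080, 1.440)
t=3.800: state=(0.088, 1.227)
t=4.000: state=(0.097, 1.048)
t=4.200: state=(0.110, 0.897)
t=4.400: state=(0.125, 0.769)
t=4.600: state=(0.144, 0.661)
t=4.740: state=(0.160, 0.597)
compare at T: x=0.160, y=0.597

largest component: y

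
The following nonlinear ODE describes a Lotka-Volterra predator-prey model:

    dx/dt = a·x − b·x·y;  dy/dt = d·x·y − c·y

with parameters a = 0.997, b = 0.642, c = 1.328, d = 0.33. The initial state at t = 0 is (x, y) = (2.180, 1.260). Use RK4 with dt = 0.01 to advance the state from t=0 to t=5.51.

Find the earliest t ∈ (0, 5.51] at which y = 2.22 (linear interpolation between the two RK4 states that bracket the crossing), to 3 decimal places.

t=0.000: state=(2.180, 1.260)
step 1 (dt=0.01): k1=(0.410, -0.767), k2=(0.416, -0.764), k3=(0.416, -0.764), k4=(0.422, -0.760); state += dt/6·(k1+2k2+2k3+k4)
t=0.010: state=(2.184, 1.252)
t=0.020: state=(2.188, 1.245)
t=0.030: state=(2.193, 1.237)
continuing one RK4 step at a time; state shown every 20 steps (Δt=0.2):
t=0.200: state=(2.285, 1.119)
t=0.400: state=(2.434, 1.002)
t=0.600: state=(2.629, 0.908)
t=0.800: state=(2.870, 0.835)
t=1.000: state=(3.159, 0.781)
t=1.200: state=(3.497, 0.745)
t=1.400: state=(3.884, 0.729)
t=1.600: state=(4.317, 0.733)
t=1.800: state=(4.790, 0.758)
t=2.000: state=(5.288, 0.811)
t=2.200: state=(5.788, 0.896)
t=2.400: state=(6.249, 1.023)
t=2.600: state=(6.618, 1.200)
t=2.800: state=(6.825, 1.435)
t=3.000: state=(6.804, 1.728)
t=3.200: state=(6.515, 2.059)
t=3.290: state=(6.300, 2.210)
next step: t=3.300: state=(6.273, 2.227) — y has crossed 2.22
linear interpolation between t=3.290 (2.21019) and t=3.300 (2.22675) → t≈3.296

t = 3.296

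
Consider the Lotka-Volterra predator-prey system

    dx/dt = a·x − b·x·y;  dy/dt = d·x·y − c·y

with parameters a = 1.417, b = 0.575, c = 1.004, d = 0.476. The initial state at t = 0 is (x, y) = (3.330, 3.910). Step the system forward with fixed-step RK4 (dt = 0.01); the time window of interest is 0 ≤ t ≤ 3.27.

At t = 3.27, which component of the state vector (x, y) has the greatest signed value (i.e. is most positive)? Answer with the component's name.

t=0.000: state=(3.330, 3.910)
step 1 (dt=0.01): k1=(-2.768, 2.272), k2=(-2.778, 2.253), k3=(-2.778, 2.253), k4=(-2.788, 2.233); state += dt/6·(k1+2k2+2k3+k4)
t=0.010: state=(3.302, 3.933)
t=0.020: state=(3.274, 3.955)
t=0.030: state=(3.246, 3.976)
continuing one RK4 step at a time; state shown every 20 steps (Δt=0.2):
t=0.200: state=(2.756, 4.274)
t=0.400: state=(2.214, 4.427)
t=0.600: state=(1.769, 4.374)
t=0.800: state=(1.436, 4.165)
t=1.000: state=(1.201, 3.860)
t=1.200: state=(1.043, 3.512)
t=1.400: state=(0.944, 3.157)
t=1.600: state=(0.889, 2.817)
t=1.800: state=(0.870, 2.505)
t=2.000: state=(0.880, 2.227)
t=2.200: state=(0.917, 1.984)
t=2.400: state=(0.981, 1.776)
t=2.600: state=(1.073, 1.602)
t=2.800: state=(1.195, 1.459)
t=3.000: state=(1.351, 1.347)
t=3.200: state=(1.543, 1.265)
t=3.270: state=(1.620, 1.243)
compare at T: x=1.620, y=1.243

largest component: x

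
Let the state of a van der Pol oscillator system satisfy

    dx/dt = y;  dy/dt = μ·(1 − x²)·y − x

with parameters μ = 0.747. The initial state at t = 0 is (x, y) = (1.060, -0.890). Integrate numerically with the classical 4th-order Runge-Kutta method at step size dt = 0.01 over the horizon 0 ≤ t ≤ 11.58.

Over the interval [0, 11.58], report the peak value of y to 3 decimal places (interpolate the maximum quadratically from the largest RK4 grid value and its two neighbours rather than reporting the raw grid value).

t=0.000: state=(1.060, -0.890)
step 1 (dt=0.01): k1=(-0.890, -0.978), k2=(-0.895, -0.979), k3=(-0.895, -0.979), k4=(-0.900, -0.981); state += dt/6·(k1+2k2+2k3+k4)
t=0.010: state=(1.051, -0.900)
t=0.020: state=(1.042, -0.910)
t=0.030: state=(1.033, -0.919)
continuing one RK4 step at a time; state shown every 50 steps (Δt=0.5):
t=0.500: state=(0.482, -1.450)
t=1.000: state=(-0.413, -2.105)
t=1.500: state=(-1.440, -1.674)
t=2.000: state=(-1.894, -0.199)
t=2.500: state=(-1.782, 0.535)
t=3.000: state=(-1.416, 0.914)
t=3.500: state=(-0.856, 1.359)
t=4.000: state=(-0.010, 2.066)
t=4.500: state=(1.144, 2.277)
t=5.000: state=(1.915, 0.677)
t=5.500: state=(1.946, -0.373)
t=6.000: state=(1.647, -0.781)
t=6.500: state=(1.173, -1.136)
t=7.000: state=(0.475, -1.706)
t=7.500: state=(-0.566, -2.404)
t=8.000: state=(-1.656, -1.559)
t=8.500: state=(-2.004, 0.003)
t=9.000: state=(-1.825, 0.615)
t=9.500: state=(-1.433, 0.948)
t=10.000: state=(-0.859, 1.384)
t=10.500: state=(0.001, 2.099)
t=11.000: state=(1.169, 2.285)
t=11.500: state=(1.932, 0.647)
t=11.580: state=(1.974, 0.403)
largest grid value and its neighbours: y(10.820)=2.43352, y(10.830)=2.43393, y(10.840)=2.43343
parabola through these three points peaks at t≈10.829 with y≈2.43394

max y = 2.434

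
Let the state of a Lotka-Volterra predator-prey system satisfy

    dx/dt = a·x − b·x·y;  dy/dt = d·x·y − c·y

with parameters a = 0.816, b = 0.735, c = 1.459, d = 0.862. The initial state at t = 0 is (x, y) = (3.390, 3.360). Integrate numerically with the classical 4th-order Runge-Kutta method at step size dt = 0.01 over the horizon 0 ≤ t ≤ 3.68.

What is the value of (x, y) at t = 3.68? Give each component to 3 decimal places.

(x, y) = (0.822, 0.157)

t=0.000: state=(3.390, 3.360)
step 1 (dt=0.01): k1=(-5.606, 4.916), k2=(-5.620, 4.870), k3=(-5.619, 4.870), k4=(-5.632, 4.822); state += dt/6·(k1+2k2+2k3+k4)
t=0.010: state=(3.334, 3.409)
t=0.020: state=(3.277, 3.456)
t=0.030: state=(3.221, 3.503)
continuing one RK4 step at a time; state shown every 20 steps (Δt=0.2):
t=0.200: state=(2.292, 4.089)
t=0.400: state=(1.457, 4.198)
t=0.600: state=(0.946, 3.842)
t=0.800: state=(0.659, 3.287)
t=1.000: state=(0.499, 2.709)
t=1.200: state=(0.411, 2.187)
t=1.400: state=(0.362, 1.746)
t=1.600: state=(0.339, 1.385)
t=1.800: state=(0.333, 1.096)
t=2.000: state=(0.340, 0.867)
t=2.200: state=(0.357, 0.688)
t=2.400: state=(0.384, 0.547)
t=2.600: state=(0.421, 0.438)
t=2.800: state=(0.467, 0.353)
t=3.000: state=(0.525, 0.287)
t=3.200: state=(0.595, 0.236)
t=3.400: state=(0.678, 0.197)
t=3.600: state=(0.778, 0.167)
t=3.680: state=(0.822, 0.157)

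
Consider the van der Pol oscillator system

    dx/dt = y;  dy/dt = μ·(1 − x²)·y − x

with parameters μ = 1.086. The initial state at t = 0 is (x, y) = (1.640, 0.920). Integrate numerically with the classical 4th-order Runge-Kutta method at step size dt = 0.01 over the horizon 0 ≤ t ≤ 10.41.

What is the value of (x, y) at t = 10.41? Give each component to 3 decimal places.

(x, y) = (-1.955, 0.358)

t=0.000: state=(1.640, 0.920)
step 1 (dt=0.01): k1=(0.920, -3.328), k2=(0.903, -3.317), k3=(0.903, -3.317), k4=(0.887, -3.305); state += dt/6·(k1+2k2+2k3+k4)
t=0.010: state=(1.649, 0.887)
t=0.020: state=(1.658, 0.854)
t=0.030: state=(1.666, 0.821)
continuing one RK4 step at a time; state shown every 50 steps (Δt=0.5):
t=0.500: state=(1.768, -0.221)
t=1.000: state=(1.542, -0.629)
t=1.500: state=(1.150, -0.958)
t=2.000: state=(0.540, -1.562)
t=2.500: state=(-0.503, -2.623)
t=3.000: state=(-1.715, -1.584)
t=3.500: state=(-1.996, 0.129)
t=4.000: state=(-1.806, 0.546)
t=4.500: state=(-1.478, 0.766)
t=5.000: state=(-1.019, 1.109)
t=5.500: state=(-0.302, 1.861)
t=6.000: state=(0.899, 2.763)
t=6.500: state=(1.903, 0.879)
t=7.000: state=(1.971, -0.316)
t=7.500: state=(1.729, -0.609)
t=8.000: state=(1.370, -0.839)
t=8.500: state=(0.859, -1.258)
t=9.000: state=(0.028, -2.172)
t=9.500: state=(-1.264, -2.545)
t=10.000: state=(-1.986, -0.364)
t=10.410: state=(-1.955, 0.358)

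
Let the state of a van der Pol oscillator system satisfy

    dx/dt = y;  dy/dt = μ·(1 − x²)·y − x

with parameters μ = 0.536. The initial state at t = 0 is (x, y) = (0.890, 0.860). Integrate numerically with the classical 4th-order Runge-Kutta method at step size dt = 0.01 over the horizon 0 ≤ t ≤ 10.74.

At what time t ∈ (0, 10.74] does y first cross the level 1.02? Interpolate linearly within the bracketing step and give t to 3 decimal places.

t = 4.574

t=0.000: state=(0.890, 0.860)
step 1 (dt=0.01): k1=(0.860, -0.794), k2=(0.856, -0.802), k3=(0.856, -0.802), k4=(0.852, -0.811); state += dt/6·(k1+2k2+2k3+k4)
t=0.010: state=(0.899, 0.852)
t=0.020: state=(0.907, 0.844)
t=0.030: state=(0.915, 0.835)
continuing one RK4 step at a time; state shown every 50 steps (Δt=0.5):
t=0.500: state=(1.193, 0.313)
t=1.000: state=(1.194, -0.297)
t=1.500: state=(0.912, -0.817)
t=2.000: state=(0.381, -1.309)
t=2.500: state=(-0.385, -1.707)
t=3.000: state=(-1.214, -1.437)
t=3.500: state=(-1.685, -0.408)
t=4.000: state=(-1.663, 0.425)
t=4.500: state=(-1.313, 0.950)
t=4.570: state=(-1.244, 1.016)
next step: t=4.580: state=(-1.234, 1.026) — y has crossed 1.02
linear interpolation between t=4.570 (1.01620) and t=4.580 (1.02566) → t≈4.574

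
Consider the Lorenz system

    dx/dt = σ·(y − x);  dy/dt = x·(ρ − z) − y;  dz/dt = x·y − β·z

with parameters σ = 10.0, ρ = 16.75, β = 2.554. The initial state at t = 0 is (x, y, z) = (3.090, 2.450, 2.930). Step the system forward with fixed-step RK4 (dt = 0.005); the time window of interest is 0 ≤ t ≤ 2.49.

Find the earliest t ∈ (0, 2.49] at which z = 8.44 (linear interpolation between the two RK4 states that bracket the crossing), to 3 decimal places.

t=0.000: state=(3.090, 2.450, 2.930)
step 1 (dt=0.005): k1=(-6.400, 40.254, 0.087), k2=(-5.234, 39.931, 0.357), k3=(-5.271, 39.970, 0.360), k4=(-4.138, 39.684, 0.630); state += dt/6·(k1+2k2+2k3+k4)
t=0.005: state=(3.064, 2.650, 2.932)
t=0.010: state=(3.048, 2.847, 2.936)
t=0.015: state=(3.043, 3.043, 2.944)
continuing one RK4 step at a time; state shown every 20 steps (Δt=0.1):
t=0.100: state=(4.162, 6.590, 3.666)
t=0.200: state=(7.686, 12.138, 7.817)
t=0.205: state=(7.910, 12.417, 8.194)
next step: t=0.210: state=(8.136, 12.690, 8.590) — z has crossed 8.44
linear interpolation between t=0.205 (8.19372) and t=0.210 (8.59020) → t≈0.208

t = 0.208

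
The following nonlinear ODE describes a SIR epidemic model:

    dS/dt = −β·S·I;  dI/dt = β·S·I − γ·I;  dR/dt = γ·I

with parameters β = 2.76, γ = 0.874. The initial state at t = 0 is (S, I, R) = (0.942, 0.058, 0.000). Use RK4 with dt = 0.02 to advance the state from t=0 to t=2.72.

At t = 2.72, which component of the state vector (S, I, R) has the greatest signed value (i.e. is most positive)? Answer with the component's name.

largest component: R

t=0.000: state=(0.942, 0.058, 0.000)
step 1 (dt=0.02): k1=(-0.151, 0.100, 0.051), k2=(-0.153, 0.102, 0.052), k3=(-0.153, 0.102, 0.052), k4=(-0.156, 0.103, 0.052); state += dt/6·(k1+2k2+2k3+k4)
t=0.020: state=(0.939, 0.060, 0.001)
t=0.040: state=(0.936, 0.062, 0.002)
t=0.060: state=(0.933, 0.064, 0.003)
continuing one RK4 step at a time; state shown every 5 steps (Δt=0.1):
t=0.100: state=(0.926, 0.069, 0.006)
t=0.200: state=(0.907, 0.081, 0.012)
t=0.300: state=(0.885, 0.095, 0.020)
t=0.400: state=(0.860, 0.111, 0.029)
t=0.500: state=(0.832, 0.129, 0.039)
t=0.600: state=(0.801, 0.148, 0.051)
t=0.700: state=(0.767, 0.168, 0.065)
t=0.800: state=(0.730, 0.189, 0.081)
t=0.900: state=(0.691, 0.211, 0.098)
t=1.000: state=(0.650, 0.233, 0.118)
t=1.100: state=(0.608, 0.253, 0.139)
t=1.200: state=(0.565, 0.273, 0.162)
t=1.300: state=(0.523, 0.291, 0.186)
t=1.400: state=(0.481, 0.306, 0.213)
t=1.500: state=(0.442, 0.318, 0.240)
t=1.600: state=(0.404, 0.328, 0.268)
t=1.700: state=(0.369, 0.334, 0.297)
t=1.800: state=(0.336, 0.338, 0.326)
t=1.900: state=(0.306, 0.338, 0.356)
t=2.000: state=(0.279, 0.336, 0.385)
t=2.100: state=(0.254, 0.331, 0.415)
t=2.200: state=(0.232, 0.324, 0.443)
t=2.300: state=(0.213, 0.316, 0.471)
t=2.400: state=(0.195, 0.306, 0.498)
t=2.500: state=(0.180, 0.296, 0.525)
t=2.600: state=(0.166, 0.284, 0.550)
t=2.700: state=(0.154, 0.272, 0.574)
t=2.720: state=(0.151, 0.270, 0.579)
compare at T: S=0.151, I=0.270, R=0.579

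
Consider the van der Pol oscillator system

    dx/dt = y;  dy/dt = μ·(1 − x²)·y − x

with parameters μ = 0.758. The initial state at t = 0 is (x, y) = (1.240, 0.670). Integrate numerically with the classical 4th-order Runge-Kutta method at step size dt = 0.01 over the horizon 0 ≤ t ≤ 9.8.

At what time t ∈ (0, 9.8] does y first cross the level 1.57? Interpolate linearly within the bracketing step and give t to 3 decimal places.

t = 4.890

t=0.000: state=(1.240, 0.670)
step 1 (dt=0.01): k1=(0.670, -1.513), k2=(0.662, -1.517), k3=(0.662, -1.517), k4=(0.655, -1.522); state += dt/6·(k1+2k2+2k3+k4)
t=0.010: state=(1.247, 0.655)
t=0.020: state=(1.253, 0.640)
t=0.030: state=(1.259, 0.624)
continuing one RK4 step at a time; state shown every 50 steps (Δt=0.5):
t=0.500: state=(1.383, -0.080)
t=1.000: state=(1.195, -0.641)
t=1.500: state=(0.750, -1.151)
t=2.000: state=(0.018, -1.805)
t=2.500: state=(-1.005, -2.084)
t=3.000: state=(-1.770, -0.798)
t=3.500: state=(-1.859, 0.287)
t=4.000: state=(-1.587, 0.751)
t=4.500: state=(-1.120, 1.135)
t=4.890: state=(-0.598, 1.570)
next step: t=4.900: state=(-0.582, 1.583) — y has crossed 1.57
linear interpolation between t=4.890 (1.56978) and t=4.900 (1.58347) → t≈4.890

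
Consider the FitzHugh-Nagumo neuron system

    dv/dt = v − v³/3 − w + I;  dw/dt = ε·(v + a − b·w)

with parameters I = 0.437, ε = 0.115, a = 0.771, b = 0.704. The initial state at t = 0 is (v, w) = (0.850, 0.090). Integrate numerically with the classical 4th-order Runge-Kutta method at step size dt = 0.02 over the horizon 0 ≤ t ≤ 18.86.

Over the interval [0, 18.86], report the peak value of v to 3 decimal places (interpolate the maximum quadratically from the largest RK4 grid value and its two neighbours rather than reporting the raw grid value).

t=0.000: state=(0.850, 0.090)
step 1 (dt=0.02): k1=(0.992, 0.179), k2=(0.993, 0.180), k3=(0.993, 0.180), k4=(0.994, 0.181); state += dt/6·(k1+2k2+2k3+k4)
t=0.020: state=(0.870, 0.094)
t=0.040: state=(0.890, 0.097)
t=0.060: state=(0.910, 0.101)
continuing one RK4 step at a time; state shown every 50 steps (Δt=1):
t=1.000: state=(1.605, 0.311)
t=2.000: state=(1.698, 0.558)
t=3.000: state=(1.604, 0.783)
t=4.000: state=(1.476, 0.977)
t=5.000: state=(1.330, 1.141)
t=6.000: state=(1.154, 1.275)
t=7.000: state=(0.923, 1.376)
t=8.000: state=(0.552, 1.438)
t=9.000: state=(-0.259, 1.434)
t=10.000: state=(-1.683, 1.297)
t=11.000: state=(-1.991, 1.069)
t=12.000: state=(-1.938, 0.854)
t=13.000: state=(-1.865, 0.662)
t=14.000: state=(-1.793, 0.494)
t=15.000: state=(-1.722, 0.347)
t=16.000: state=(-1.652, 0.219)
t=17.000: state=(-1.583, 0.108)
t=18.000: state=(-1.515, 0.014)
t=18.860: state=(-1.457, -0.055)
largest grid value and its neighbours: v(1.680)=1.70616, v(1.700)=1.70625, v(1.720)=1.70625
parabola through these three points peaks at t≈1.709 with v≈1.70626

max v = 1.706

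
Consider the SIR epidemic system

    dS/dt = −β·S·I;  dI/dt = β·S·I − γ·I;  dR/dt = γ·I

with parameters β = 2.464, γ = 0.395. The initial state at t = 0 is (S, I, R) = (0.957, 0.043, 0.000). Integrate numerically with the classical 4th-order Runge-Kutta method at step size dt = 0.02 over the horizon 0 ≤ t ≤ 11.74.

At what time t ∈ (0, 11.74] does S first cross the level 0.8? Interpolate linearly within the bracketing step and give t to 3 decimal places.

t = 0.765

t=0.000: state=(0.957, 0.043, 0.000)
step 1 (dt=0.02): k1=(-0.101, 0.084, 0.017), k2=(-0.103, 0.086, 0.017), k3=(-0.103, 0.086, 0.017), k4=(-0.105, 0.088, 0.018); state += dt/6·(k1+2k2+2k3+k4)
t=0.020: state=(0.955, 0.045, 0.000)
t=0.040: state=(0.953, 0.047, 0.001)
t=0.060: state=(0.951, 0.048, 0.001)
continuing one RK4 step at a time; state shown every 25 steps (Δt=0.5):
t=0.500: state=(0.876, 0.110, 0.014)
t=0.760: state=(0.802, 0.170, 0.028)
next step: t=0.780: state=(0.795, 0.175, 0.030) — S has crossed 0.8
linear interpolation between t=0.760 (0.80161) and t=0.780 (0.79481) → t≈0.765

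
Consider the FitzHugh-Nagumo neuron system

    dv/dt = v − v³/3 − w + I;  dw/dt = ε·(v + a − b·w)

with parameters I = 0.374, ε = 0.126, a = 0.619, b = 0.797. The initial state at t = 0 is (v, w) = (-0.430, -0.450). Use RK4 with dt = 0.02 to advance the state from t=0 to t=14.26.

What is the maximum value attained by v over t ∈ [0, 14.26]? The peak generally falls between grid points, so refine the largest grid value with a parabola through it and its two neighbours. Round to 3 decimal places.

t=0.000: state=(-0.430, -0.450)
step 1 (dt=0.02): k1=(0.421, 0.069), k2=(0.423, 0.069), k3=(0.423, 0.069), k4=(0.426, 0.070); state += dt/6·(k1+2k2+2k3+k4)
t=0.020: state=(-0.422, -0.449)
t=0.040: state=(-0.413, -0.447)
t=0.060: state=(-0.404, -0.446)
continuing one RK4 step at a time; state shown every 25 steps (Δt=0.5):
t=0.500: state=(-0.178, -0.409)
t=1.000: state=(0.199, -0.351)
t=1.500: state=(0.750, -0.267)
t=2.000: state=(1.357, -0.151)
t=2.500: state=(1.720, -0.009)
t=3.000: state=(1.819, 0.139)
t=3.500: state=(1.808, 0.282)
t=4.000: state=(1.763, 0.416)
t=4.500: state=(1.707, 0.540)
t=5.000: state=(1.647, 0.655)
t=5.500: state=(1.584, 0.760)
t=6.000: state=(1.519, 0.856)
t=6.500: state=(1.452, 0.944)
t=7.000: state=(1.381, 1.022)
t=7.500: state=(1.306, 1.093)
t=8.000: state=(1.225, 1.155)
t=8.500: state=(1.136, 1.209)
t=9.000: state=(1.036, 1.255)
t=9.500: state=(0.918, 1.292)
t=10.000: state=(0.774, 1.318)
t=10.500: state=(0.585, 1.334)
t=11.000: state=(0.316, 1.335)
t=11.500: state=(-0.099, 1.315)
t=12.000: state=(-0.740, 1.264)
t=12.500: state=(-1.465, 1.171)
t=13.000: state=(-1.858, 1.048)
t=13.500: state=(-1.946, 0.917)
t=14.000: state=(-1.934, 0.790)
t=14.260: state=(-1.916, 0.728)
largest grid value and its neighbours: v(3.120)=1.82198, v(3.140)=1.82204, v(3.160)=1.82198
parabola through these three points peaks at t≈3.140 with v≈1.82204

max v = 1.822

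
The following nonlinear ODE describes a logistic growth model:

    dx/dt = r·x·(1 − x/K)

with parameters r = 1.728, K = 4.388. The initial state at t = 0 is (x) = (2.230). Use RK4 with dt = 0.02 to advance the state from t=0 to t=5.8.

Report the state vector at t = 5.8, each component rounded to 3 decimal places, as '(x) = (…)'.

(x) = (4.388)

t=0.000: state=(2.230)
step 1 (dt=0.02): k1=(1.895), k2=(1.894), k3=(1.894), k4=(1.893); state += dt/6·(k1+2k2+2k3+k4)
t=0.020: state=(2.268)
t=0.040: state=(2.306)
t=0.060: state=(2.344)
continuing one RK4 step at a time; state shown every 10 steps (Δt=0.2):
t=0.200: state=(2.604)
t=0.400: state=(2.955)
t=0.600: state=(3.267)
t=0.800: state=(3.531)
t=1.000: state=(3.744)
t=1.200: state=(3.912)
t=1.400: state=(4.040)
t=1.600: state=(4.136)
t=1.800: state=(4.207)
t=2.000: state=(4.258)
t=2.200: state=(4.295)
t=2.400: state=(4.322)
t=2.600: state=(4.341)
t=2.800: state=(4.355)
t=3.000: state=(4.364)
t=3.200: state=(4.371)
t=3.400: state=(4.376)
t=3.600: state=(4.380)
t=3.800: state=(4.382)
t=4.000: state=(4.384)
t=4.200: state=(4.385)
t=4.400: state=(4.386)
t=4.600: state=(4.387)
t=4.800: state=(4.387)
t=5.000: state=(4.387)
t=5.200: state=(4.387)
t=5.400: state=(4.388)
t=5.600: state=(4.388)
t=5.800: state=(4.388)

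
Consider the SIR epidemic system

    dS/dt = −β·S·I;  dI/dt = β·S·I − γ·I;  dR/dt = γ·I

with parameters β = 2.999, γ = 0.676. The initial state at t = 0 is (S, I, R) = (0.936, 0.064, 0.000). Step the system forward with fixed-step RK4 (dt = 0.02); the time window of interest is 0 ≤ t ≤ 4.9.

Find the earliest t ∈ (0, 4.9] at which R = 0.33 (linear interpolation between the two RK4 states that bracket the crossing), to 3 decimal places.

t = 1.743

t=0.000: state=(0.936, 0.064, 0.000)
step 1 (dt=0.02): k1=(-0.180, 0.136, 0.043), k2=(-0.183, 0.139, 0.044), k3=(-0.183, 0.139, 0.044), k4=(-0.187, 0.142, 0.045); state += dt/6·(k1+2k2+2k3+k4)
t=0.020: state=(0.932, 0.067, 0.001)
t=0.040: state=(0.929, 0.070, 0.002)
t=0.060: state=(0.925, 0.073, 0.003)
continuing one RK4 step at a time; state shown every 10 steps (Δt=0.2):
t=0.200: state=(0.892, 0.097, 0.011)
t=0.400: state=(0.831, 0.142, 0.027)
t=0.600: state=(0.751, 0.199, 0.050)
t=0.800: state=(0.653, 0.266, 0.081)
t=1.000: state=(0.546, 0.333, 0.122)
t=1.200: state=(0.439, 0.390, 0.171)
t=1.400: state=(0.343, 0.431, 0.226)
t=1.600: state=(0.263, 0.451, 0.286)
t=1.740: state=(0.217, 0.454, 0.329)
next step: t=1.760: state=(0.212, 0.453, 0.335) — R has crossed 0.33
linear interpolation between t=1.740 (0.32901) and t=1.760 (0.33514) → t≈1.743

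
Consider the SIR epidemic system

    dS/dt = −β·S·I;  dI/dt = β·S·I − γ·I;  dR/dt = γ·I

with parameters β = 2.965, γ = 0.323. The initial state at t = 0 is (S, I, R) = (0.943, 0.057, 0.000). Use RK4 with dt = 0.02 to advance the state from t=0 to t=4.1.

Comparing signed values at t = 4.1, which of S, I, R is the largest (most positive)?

t=0.000: state=(0.943, 0.057, 0.000)
step 1 (dt=0.02): k1=(-0.159, 0.141, 0.018), k2=(-0.163, 0.144, 0.019), k3=(-0.163, 0.144, 0.019), k4=(-0.167, 0.148, 0.019); state += dt/6·(k1+2k2+2k3+k4)
t=0.020: state=(0.940, 0.060, 0.000)
t=0.040: state=(0.936, 0.063, 0.001)
t=0.060: state=(0.933, 0.066, 0.001)
continuing one RK4 step at a time; state shown every 10 steps (Δt=0.2):
t=0.200: state=(0.903, 0.092, 0.005)
t=0.400: state=(0.842, 0.146, 0.012)
t=0.600: state=(0.757, 0.219, 0.024)
t=0.800: state=(0.647, 0.312, 0.041)
t=1.000: state=(0.521, 0.414, 0.065)
t=1.200: state=(0.396, 0.509, 0.094)
t=1.400: state=(0.286, 0.584, 0.130)
t=1.600: state=(0.199, 0.631, 0.169)
t=1.800: state=(0.136, 0.653, 0.211)
t=2.000: state=(0.092, 0.655, 0.253)
t=2.200: state=(0.063, 0.642, 0.295)
t=2.400: state=(0.043, 0.621, 0.336)
t=2.600: state=(0.030, 0.595, 0.375)
t=2.800: state=(0.021, 0.566, 0.413)
t=3.000: state=(0.015, 0.536, 0.448)
t=3.200: state=(0.011, 0.507, 0.482)
t=3.400: state=(0.008, 0.478, 0.514)
t=3.600: state=(0.006, 0.450, 0.544)
t=3.800: state=(0.005, 0.423, 0.572)
t=4.000: state=(0.004, 0.398, 0.598)
t=4.100: state=(0.003, 0.385, 0.611)
compare at T: S=0.003, I=0.385, R=0.611

largest component: R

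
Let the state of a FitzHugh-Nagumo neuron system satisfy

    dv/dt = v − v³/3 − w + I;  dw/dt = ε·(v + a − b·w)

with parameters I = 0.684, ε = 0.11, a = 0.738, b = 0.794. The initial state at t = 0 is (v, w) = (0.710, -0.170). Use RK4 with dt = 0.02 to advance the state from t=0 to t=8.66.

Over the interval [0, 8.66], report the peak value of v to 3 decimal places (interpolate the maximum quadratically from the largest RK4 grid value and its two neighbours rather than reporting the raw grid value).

t=0.000: state=(0.710, -0.170)
step 1 (dt=0.02): k1=(1.445, 0.174), k2=(1.450, 0.176), k3=(1.450, 0.176), k4=(1.455, 0.177); state += dt/6·(k1+2k2+2k3+k4)
t=0.020: state=(0.739, -0.166)
t=0.040: state=(0.768, -0.163)
t=0.060: state=(0.798, -0.159)
continuing one RK4 step at a time; state shown every 25 steps (Δt=0.5):
t=0.500: state=(1.420, -0.065)
t=1.000: state=(1.823, 0.067)
t=1.500: state=(1.920, 0.205)
t=2.000: state=(1.908, 0.339)
t=2.500: state=(1.869, 0.466)
t=3.000: state=(1.822, 0.585)
t=3.500: state=(1.774, 0.697)
t=4.000: state=(1.724, 0.801)
t=4.500: state=(1.673, 0.898)
t=5.000: state=(1.622, 0.988)
t=5.500: state=(1.569, 1.071)
t=6.000: state=(1.516, 1.148)
t=6.500: state=(1.460, 1.219)
t=7.000: state=(1.403, 1.283)
t=7.500: state=(1.343, 1.342)
t=8.000: state=(1.280, 1.395)
t=8.500: state=(1.213, 1.442)
t=8.660: state=(1.190, 1.456)
largest grid value and its neighbours: v(1.600)=1.92205, v(1.620)=1.92213, v(1.640)=1.92210
parabola through these three points peaks at t≈1.624 with v≈1.92214

max v = 1.922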